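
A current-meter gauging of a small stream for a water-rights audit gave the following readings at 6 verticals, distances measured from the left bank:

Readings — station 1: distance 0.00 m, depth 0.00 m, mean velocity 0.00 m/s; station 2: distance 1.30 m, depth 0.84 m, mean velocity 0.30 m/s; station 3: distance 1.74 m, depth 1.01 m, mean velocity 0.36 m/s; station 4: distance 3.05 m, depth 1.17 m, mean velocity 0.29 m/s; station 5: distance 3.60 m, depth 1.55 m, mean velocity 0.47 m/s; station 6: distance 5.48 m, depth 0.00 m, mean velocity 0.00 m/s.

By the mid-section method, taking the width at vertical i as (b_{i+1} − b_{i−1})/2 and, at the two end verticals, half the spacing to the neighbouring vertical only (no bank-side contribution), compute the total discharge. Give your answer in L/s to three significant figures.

w_2 = (1.74 − 0.00)/2 = 0.87 m; q_2 = 0.30 × 0.84 × 0.87 = 0.2192 m³/s
w_3 = (3.05 − 1.30)/2 = 0.875 m; q_3 = 0.36 × 1.01 × 0.875 = 0.3182 m³/s
w_4 = (3.60 − 1.74)/2 = 0.93 m; q_4 = 0.29 × 1.17 × 0.93 = 0.3155 m³/s
w_5 = (5.48 − 3.05)/2 = 1.215 m; q_5 = 0.47 × 1.55 × 1.215 = 0.8851 m³/s
Stations 1, 6 contribute zero (depth or velocity is 0).
Q = Σ qᵢ = 1.738 m³/s
= 1.738 × 1000 = 1738 L/s

1740 L/s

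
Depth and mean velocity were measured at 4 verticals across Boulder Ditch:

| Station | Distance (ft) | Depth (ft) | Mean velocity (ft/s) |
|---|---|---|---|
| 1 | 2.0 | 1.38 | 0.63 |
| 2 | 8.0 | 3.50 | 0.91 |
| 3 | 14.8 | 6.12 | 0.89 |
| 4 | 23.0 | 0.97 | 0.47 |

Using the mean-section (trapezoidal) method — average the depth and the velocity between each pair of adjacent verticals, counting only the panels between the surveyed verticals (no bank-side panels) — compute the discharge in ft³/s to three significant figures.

60.5 ft³/s

Panel 1-2: Δb = 6 ft, d̄ = (1.38+3.50)/2 = 2.44, v̄ = (0.63+0.91)/2 = 0.77 → q = 6×2.44×0.77 = 11.27 ft³/s
Panel 2-3: Δb = 6.8 ft, d̄ = (3.50+6.12)/2 = 4.81, v̄ = (0.91+0.89)/2 = 0.9 → q = 6.8×4.81×0.9 = 29.44 ft³/s
Panel 3-4: Δb = 8.2 ft, d̄ = (6.12+0.97)/2 = 3.545, v̄ = (0.89+0.47)/2 = 0.68 → q = 8.2×3.545×0.68 = 19.77 ft³/s
Q = Σ q = 60.48 ft³/s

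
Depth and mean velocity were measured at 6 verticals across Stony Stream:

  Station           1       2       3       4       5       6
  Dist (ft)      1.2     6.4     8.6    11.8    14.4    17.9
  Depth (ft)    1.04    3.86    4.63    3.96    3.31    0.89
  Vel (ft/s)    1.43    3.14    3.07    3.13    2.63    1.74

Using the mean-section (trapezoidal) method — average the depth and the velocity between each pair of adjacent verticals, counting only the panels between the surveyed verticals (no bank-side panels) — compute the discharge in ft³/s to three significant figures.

144 ft³/s

Panel 1-2: Δb = 5.2 ft, d̄ = (1.04+3.86)/2 = 2.45, v̄ = (1.43+3.14)/2 = 2.285 → q = 5.2×2.45×2.285 = 29.11 ft³/s
Panel 2-3: Δb = 2.2 ft, d̄ = (3.86+4.63)/2 = 4.245, v̄ = (3.14+3.07)/2 = 3.105 → q = 2.2×4.245×3.105 = 29.00 ft³/s
Panel 3-4: Δb = 3.2 ft, d̄ = (4.63+3.96)/2 = 4.295, v̄ = (3.07+3.13)/2 = 3.1 → q = 3.2×4.295×3.1 = 42.61 ft³/s
Panel 4-5: Δb = 2.6 ft, d̄ = (3.96+3.31)/2 = 3.635, v̄ = (3.13+2.63)/2 = 2.88 → q = 2.6×3.635×2.88 = 27.22 ft³/s
Panel 5-6: Δb = 3.5 ft, d̄ = (3.31+0.89)/2 = 2.1, v̄ = (2.63+1.74)/2 = 2.185 → q = 3.5×2.1×2.185 = 16.06 ft³/s
Q = Σ q = 144.0 ft³/s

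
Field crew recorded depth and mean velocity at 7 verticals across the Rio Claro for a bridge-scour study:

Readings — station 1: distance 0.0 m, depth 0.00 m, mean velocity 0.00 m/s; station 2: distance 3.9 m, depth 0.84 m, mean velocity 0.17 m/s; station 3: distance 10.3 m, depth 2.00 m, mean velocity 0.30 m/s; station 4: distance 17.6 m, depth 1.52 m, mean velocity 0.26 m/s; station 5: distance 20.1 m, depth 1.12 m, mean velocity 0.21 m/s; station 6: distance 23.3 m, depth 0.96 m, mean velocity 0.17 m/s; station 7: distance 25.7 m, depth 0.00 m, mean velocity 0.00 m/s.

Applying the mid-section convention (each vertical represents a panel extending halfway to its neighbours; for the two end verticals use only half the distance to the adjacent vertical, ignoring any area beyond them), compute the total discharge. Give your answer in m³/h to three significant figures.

28500 m³/h

w_2 = (10.3 − 0.0)/2 = 5.15 m; q_2 = 0.17 × 0.84 × 5.15 = 0.7354 m³/s
w_3 = (17.6 − 3.9)/2 = 6.85 m; q_3 = 0.30 × 2.00 × 6.85 = 4.110 m³/s
w_4 = (20.1 − 10.3)/2 = 4.9 m; q_4 = 0.26 × 1.52 × 4.9 = 1.936 m³/s
w_5 = (23.3 − 17.6)/2 = 2.85 m; q_5 = 0.21 × 1.12 × 2.85 = 0.6703 m³/s
w_6 = (25.7 − 20.1)/2 = 2.8 m; q_6 = 0.17 × 0.96 × 2.8 = 0.4570 m³/s
Stations 1, 7 contribute zero (depth or velocity is 0).
Q = Σ qᵢ = 7.909 m³/s
= 7.909 × 3600 = 28470 m³/h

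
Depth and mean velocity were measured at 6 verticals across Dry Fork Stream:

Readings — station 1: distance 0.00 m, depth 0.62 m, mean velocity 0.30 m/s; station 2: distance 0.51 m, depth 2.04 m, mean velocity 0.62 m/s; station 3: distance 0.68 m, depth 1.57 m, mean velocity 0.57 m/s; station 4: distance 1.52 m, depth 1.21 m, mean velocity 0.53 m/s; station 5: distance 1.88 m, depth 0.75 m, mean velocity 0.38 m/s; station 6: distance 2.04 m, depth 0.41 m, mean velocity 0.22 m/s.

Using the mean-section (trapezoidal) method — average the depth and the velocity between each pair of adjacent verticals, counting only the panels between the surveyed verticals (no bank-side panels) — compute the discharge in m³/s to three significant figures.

1.33 m³/s

Panel 1-2: Δb = 0.51 m, d̄ = (0.62+2.04)/2 = 1.33, v̄ = (0.30+0.62)/2 = 0.46 → q = 0.51×1.33×0.46 = 0.3120 m³/s
Panel 2-3: Δb = 0.17 m, d̄ = (2.04+1.57)/2 = 1.805, v̄ = (0.62+0.57)/2 = 0.595 → q = 0.17×1.805×0.595 = 0.1826 m³/s
Panel 3-4: Δb = 0.84 m, d̄ = (1.57+1.21)/2 = 1.39, v̄ = (0.57+0.53)/2 = 0.55 → q = 0.84×1.39×0.55 = 0.6422 m³/s
Panel 4-5: Δb = 0.36 m, d̄ = (1.21+0.75)/2 = 0.98, v̄ = (0.53+0.38)/2 = 0.455 → q = 0.36×0.98×0.455 = 0.1605 m³/s
Panel 5-6: Δb = 0.16 m, d̄ = (0.75+0.41)/2 = 0.58, v̄ = (0.38+0.22)/2 = 0.3 → q = 0.16×0.58×0.3 = 0.02784 m³/s
Q = Σ q = 1.325 m³/s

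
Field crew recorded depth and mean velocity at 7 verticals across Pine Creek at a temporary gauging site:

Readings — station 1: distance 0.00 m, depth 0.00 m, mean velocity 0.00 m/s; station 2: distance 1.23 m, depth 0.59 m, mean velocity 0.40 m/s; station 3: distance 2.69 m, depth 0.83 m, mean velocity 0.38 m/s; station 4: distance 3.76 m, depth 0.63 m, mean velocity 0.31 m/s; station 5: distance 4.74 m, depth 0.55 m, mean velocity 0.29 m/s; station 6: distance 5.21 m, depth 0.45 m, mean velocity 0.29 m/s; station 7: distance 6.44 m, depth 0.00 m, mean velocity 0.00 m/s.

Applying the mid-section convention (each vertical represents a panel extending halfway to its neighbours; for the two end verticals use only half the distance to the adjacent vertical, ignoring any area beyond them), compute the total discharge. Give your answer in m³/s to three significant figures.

w_2 = (2.69 − 0.00)/2 = 1.345 m; q_2 = 0.40 × 0.59 × 1.345 = 0.3174 m³/s
w_3 = (3.76 − 1.23)/2 = 1.265 m; q_3 = 0.38 × 0.83 × 1.265 = 0.3990 m³/s
w_4 = (4.74 − 2.69)/2 = 1.025 m; q_4 = 0.31 × 0.63 × 1.025 = 0.2002 m³/s
w_5 = (5.21 − 3.76)/2 = 0.725 m; q_5 = 0.29 × 0.55 × 0.725 = 0.1156 m³/s
w_6 = (6.44 − 4.74)/2 = 0.85 m; q_6 = 0.29 × 0.45 × 0.85 = 0.1109 m³/s
Stations 1, 7 contribute zero (depth or velocity is 0).
Q = Σ qᵢ = 1.143 m³/s

1.14 m³/s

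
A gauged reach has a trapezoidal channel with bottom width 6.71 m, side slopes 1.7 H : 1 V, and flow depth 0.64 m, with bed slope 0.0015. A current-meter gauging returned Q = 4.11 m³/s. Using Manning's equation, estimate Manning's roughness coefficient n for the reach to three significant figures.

0.0312

A = (b + z·y)·y = (6.71 + 1.7×0.64)×0.64 = 4.991 m²
P = b + 2y√(1+z²) = 6.71 + 2×0.64×√(1+1.7²) = 9.235 m
R = A/P = 4.991/9.235 = 0.5404 m
n = (1/Q)·A·R^(2/3)·S^(1/2) = (1/4.11) × 4.991 × 0.6635 × 0.03873 = 0.03120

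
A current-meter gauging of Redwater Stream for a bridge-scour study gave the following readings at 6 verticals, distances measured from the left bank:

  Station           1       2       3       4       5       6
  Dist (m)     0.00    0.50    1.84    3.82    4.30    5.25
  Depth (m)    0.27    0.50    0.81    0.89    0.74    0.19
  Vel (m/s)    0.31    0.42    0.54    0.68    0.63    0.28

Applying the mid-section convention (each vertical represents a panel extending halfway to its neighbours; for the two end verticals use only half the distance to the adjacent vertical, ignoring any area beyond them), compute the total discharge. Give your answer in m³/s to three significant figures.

w_1 = (0.50 − 0.00)/2 = 0.25 m; q_1 = 0.31 × 0.27 × 0.25 = 0.02093 m³/s
w_2 = (1.84 − 0.00)/2 = 0.92 m; q_2 = 0.42 × 0.50 × 0.92 = 0.1932 m³/s
w_3 = (3.82 − 0.50)/2 = 1.66 m; q_3 = 0.54 × 0.81 × 1.66 = 0.7261 m³/s
w_4 = (4.30 − 1.84)/2 = 1.23 m; q_4 = 0.68 × 0.89 × 1.23 = 0.7444 m³/s
w_5 = (5.25 − 3.82)/2 = 0.715 m; q_5 = 0.63 × 0.74 × 0.715 = 0.3333 m³/s
w_6 = (5.25 − 4.30)/2 = 0.475 m; q_6 = 0.28 × 0.19 × 0.475 = 0.02527 m³/s
Q = Σ qᵢ = 2.043 m³/s

2.04 m³/s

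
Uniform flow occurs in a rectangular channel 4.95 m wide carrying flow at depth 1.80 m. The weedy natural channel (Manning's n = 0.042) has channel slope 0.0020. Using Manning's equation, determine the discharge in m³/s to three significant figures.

A = b·y = 4.95 × 1.80 = 8.910 m²
P = b + 2y = 4.95 + 2×1.80 = 8.550 m
R = A/P = 8.910/8.550 = 1.042 m
Q = (1/n)·A·R^(2/3)·S^(1/2) = (1/0.042) × 8.910 × 1.042^(2/3) × 0.0020^(1/2) = 9.752 m³/s

9.75 m³/s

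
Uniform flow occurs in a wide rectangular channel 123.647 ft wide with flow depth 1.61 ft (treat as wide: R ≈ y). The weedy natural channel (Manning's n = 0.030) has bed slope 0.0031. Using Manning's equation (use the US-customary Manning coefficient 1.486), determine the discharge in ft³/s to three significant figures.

A = b·y = 123.647 × 1.61 = 199.1 ft²
Wide channel: R ≈ y = 1.61 ft
Q = (1.486/n)·A·R^(2/3)·S^(1/2) = (1.486/0.030) × 199.1 × 1.610^(2/3) × 0.0031^(1/2) = 754.2 ft³/s

754 ft³/s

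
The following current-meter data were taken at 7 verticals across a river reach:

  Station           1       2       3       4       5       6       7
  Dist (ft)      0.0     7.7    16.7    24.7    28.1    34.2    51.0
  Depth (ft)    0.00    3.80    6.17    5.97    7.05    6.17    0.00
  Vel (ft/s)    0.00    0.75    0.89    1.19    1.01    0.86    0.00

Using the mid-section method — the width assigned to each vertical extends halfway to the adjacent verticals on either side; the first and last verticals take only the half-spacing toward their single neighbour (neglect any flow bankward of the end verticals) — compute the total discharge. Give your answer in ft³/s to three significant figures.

w_2 = (16.7 − 0.0)/2 = 8.35 ft; q_2 = 0.75 × 3.80 × 8.35 = 23.80 ft³/s
w_3 = (24.7 − 7.7)/2 = 8.5 ft; q_3 = 0.89 × 6.17 × 8.5 = 46.68 ft³/s
w_4 = (28.1 − 16.7)/2 = 5.7 ft; q_4 = 1.19 × 5.97 × 5.7 = 40.49 ft³/s
w_5 = (34.2 − 24.7)/2 = 4.75 ft; q_5 = 1.01 × 7.05 × 4.75 = 33.82 ft³/s
w_6 = (51.0 − 28.1)/2 = 11.45 ft; q_6 = 0.86 × 6.17 × 11.45 = 60.76 ft³/s
Stations 1, 7 contribute zero (depth or velocity is 0).
Q = Σ qᵢ = 205.5 ft³/s

206 ft³/s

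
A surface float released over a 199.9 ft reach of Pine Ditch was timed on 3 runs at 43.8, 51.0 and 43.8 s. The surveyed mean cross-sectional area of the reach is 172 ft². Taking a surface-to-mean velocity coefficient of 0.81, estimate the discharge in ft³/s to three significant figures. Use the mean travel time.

t̄ = (43.8 + 51.0 + 43.8) / 3 = 46.2 s
v_surface = L / t̄ = 199.9 / 46.2 = 4.327 ft/s
v_mean = 0.81 × 4.327 = 3.505 ft/s
Q = A × v_mean = 172 × 3.505 = 602.8 ft³/s

603 ft³/s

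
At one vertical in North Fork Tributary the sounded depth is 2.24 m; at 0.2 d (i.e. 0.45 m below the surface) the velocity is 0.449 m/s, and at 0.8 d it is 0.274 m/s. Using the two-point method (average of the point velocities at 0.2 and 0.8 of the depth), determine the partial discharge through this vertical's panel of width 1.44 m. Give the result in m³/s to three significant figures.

v̄ = (0.449 + 0.274) / 2 = 0.3615 m/s
q = v̄ × d × w = 0.3615 × 2.24 × 1.44 = 1.166 m³/s

1.17 m³/s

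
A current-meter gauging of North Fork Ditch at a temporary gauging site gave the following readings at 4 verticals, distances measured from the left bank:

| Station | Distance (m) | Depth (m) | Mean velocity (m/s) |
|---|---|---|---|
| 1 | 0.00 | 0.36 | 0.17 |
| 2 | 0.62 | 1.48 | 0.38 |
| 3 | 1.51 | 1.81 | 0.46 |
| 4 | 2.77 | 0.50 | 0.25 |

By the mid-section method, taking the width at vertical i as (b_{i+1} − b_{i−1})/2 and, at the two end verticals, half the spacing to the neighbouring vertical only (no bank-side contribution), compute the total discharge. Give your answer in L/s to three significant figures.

w_1 = (0.62 − 0.00)/2 = 0.31 m; q_1 = 0.17 × 0.36 × 0.31 = 0.01897 m³/s
w_2 = (1.51 − 0.00)/2 = 0.755 m; q_2 = 0.38 × 1.48 × 0.755 = 0.4246 m³/s
w_3 = (2.77 − 0.62)/2 = 1.075 m; q_3 = 0.46 × 1.81 × 1.075 = 0.8950 m³/s
w_4 = (2.77 − 1.51)/2 = 0.63 m; q_4 = 0.25 × 0.50 × 0.63 = 0.07875 m³/s
Q = Σ qᵢ = 1.417 m³/s
= 1.417 × 1000 = 1417 L/s

1420 L/s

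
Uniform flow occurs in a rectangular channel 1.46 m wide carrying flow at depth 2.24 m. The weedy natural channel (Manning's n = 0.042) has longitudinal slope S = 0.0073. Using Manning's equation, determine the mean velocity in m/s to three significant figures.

1.37 m/s

A = b·y = 1.46 × 2.24 = 3.270 m²
P = b + 2y = 1.46 + 2×2.24 = 5.940 m
R = A/P = 3.270/5.940 = 0.5506 m
Q = (1/n)·A·R^(2/3)·S^(1/2) = (1/0.042) × 3.270 × 0.5506^(2/3) × 0.0073^(1/2) = 4.469 m³/s
V = Q/A = 4.469/3.270 = 1.367 m/s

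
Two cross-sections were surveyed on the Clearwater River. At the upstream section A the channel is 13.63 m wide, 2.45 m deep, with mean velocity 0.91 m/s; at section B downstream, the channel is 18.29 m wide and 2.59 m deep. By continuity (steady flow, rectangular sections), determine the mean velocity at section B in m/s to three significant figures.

0.641 m/s

Q = A₁V₁ = (13.63×2.45) × 0.91 = 30.39 m³/s
A₂ = 18.29 × 2.59 = 47.37 m²
V₂ = Q/A₂ = 30.39/47.37 = 0.6415 m/s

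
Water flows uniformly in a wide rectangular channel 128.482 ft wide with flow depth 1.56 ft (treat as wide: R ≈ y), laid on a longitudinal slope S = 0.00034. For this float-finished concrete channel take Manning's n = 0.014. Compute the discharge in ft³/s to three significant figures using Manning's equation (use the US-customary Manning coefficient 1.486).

A = b·y = 128.482 × 1.56 = 200.4 ft²
Wide channel: R ≈ y = 1.56 ft
Q = (1.486/n)·A·R^(2/3)·S^(1/2) = (1.486/0.014) × 200.4 × 1.560^(2/3) × 0.00034^(1/2) = 527.7 ft³/s

528 ft³/s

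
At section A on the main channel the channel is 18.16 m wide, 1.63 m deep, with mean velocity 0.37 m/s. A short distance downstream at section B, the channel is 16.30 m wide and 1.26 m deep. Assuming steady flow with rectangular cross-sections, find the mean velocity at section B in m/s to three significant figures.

Q = A₁V₁ = (18.16×1.63) × 0.37 = 10.95 m³/s
A₂ = 16.30 × 1.26 = 20.54 m²
V₂ = Q/A₂ = 10.95/20.54 = 0.5333 m/s

0.533 m/s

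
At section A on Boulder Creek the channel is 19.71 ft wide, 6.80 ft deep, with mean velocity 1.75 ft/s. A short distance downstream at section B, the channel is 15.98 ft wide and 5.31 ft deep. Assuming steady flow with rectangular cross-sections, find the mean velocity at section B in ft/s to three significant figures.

2.76 ft/s

Q = A₁V₁ = (19.71×6.80) × 1.75 = 234.5 ft³/s
A₂ = 15.98 × 5.31 = 84.85 ft²
V₂ = Q/A₂ = 234.5/84.85 = 2.764 ft/s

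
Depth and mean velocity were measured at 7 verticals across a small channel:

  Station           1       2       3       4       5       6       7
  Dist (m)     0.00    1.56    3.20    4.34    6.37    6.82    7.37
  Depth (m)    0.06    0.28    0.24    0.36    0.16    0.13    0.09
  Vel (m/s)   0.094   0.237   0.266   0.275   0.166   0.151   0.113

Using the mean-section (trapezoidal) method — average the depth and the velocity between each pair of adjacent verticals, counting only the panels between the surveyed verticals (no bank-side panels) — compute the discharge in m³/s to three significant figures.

Panel 1-2: Δb = 1.56 m, d̄ = (0.06+0.28)/2 = 0.17, v̄ = (0.094+0.237)/2 = 0.1655 → q = 1.56×0.17×0.1655 = 0.04389 m³/s
Panel 2-3: Δb = 1.64 m, d̄ = (0.28+0.24)/2 = 0.26, v̄ = (0.237+0.266)/2 = 0.2515 → q = 1.64×0.26×0.2515 = 0.1072 m³/s
Panel 3-4: Δb = 1.14 m, d̄ = (0.24+0.36)/2 = 0.3, v̄ = (0.266+0.275)/2 = 0.2705 → q = 1.14×0.3×0.2705 = 0.09251 m³/s
Panel 4-5: Δb = 2.03 m, d̄ = (0.36+0.16)/2 = 0.26, v̄ = (0.275+0.166)/2 = 0.2205 → q = 2.03×0.26×0.2205 = 0.1164 m³/s
Panel 5-6: Δb = 0.45 m, d̄ = (0.16+0.13)/2 = 0.145, v̄ = (0.166+0.151)/2 = 0.1585 → q = 0.45×0.145×0.1585 = 0.01034 m³/s
Panel 6-7: Δb = 0.55 m, d̄ = (0.13+0.09)/2 = 0.11, v̄ = (0.151+0.113)/2 = 0.132 → q = 0.55×0.11×0.132 = 0.007986 m³/s
Q = Σ q = 0.3783 m³/s

0.378 m³/s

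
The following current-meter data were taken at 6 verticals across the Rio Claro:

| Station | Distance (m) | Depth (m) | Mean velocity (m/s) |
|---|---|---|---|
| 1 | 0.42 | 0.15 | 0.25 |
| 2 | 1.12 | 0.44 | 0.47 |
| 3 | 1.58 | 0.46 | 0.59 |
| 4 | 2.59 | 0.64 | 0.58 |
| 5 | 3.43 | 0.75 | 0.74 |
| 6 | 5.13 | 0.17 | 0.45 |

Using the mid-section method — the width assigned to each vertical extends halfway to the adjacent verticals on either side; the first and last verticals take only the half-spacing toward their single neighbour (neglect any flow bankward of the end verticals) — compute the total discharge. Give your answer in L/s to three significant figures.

w_1 = (1.12 − 0.42)/2 = 0.35 m; q_1 = 0.25 × 0.15 × 0.35 = 0.01313 m³/s
w_2 = (1.58 − 0.42)/2 = 0.58 m; q_2 = 0.47 × 0.44 × 0.58 = 0.1199 m³/s
w_3 = (2.59 − 1.12)/2 = 0.735 m; q_3 = 0.59 × 0.46 × 0.735 = 0.1995 m³/s
w_4 = (3.43 − 1.58)/2 = 0.925 m; q_4 = 0.58 × 0.64 × 0.925 = 0.3434 m³/s
w_5 = (5.13 − 2.59)/2 = 1.27 m; q_5 = 0.74 × 0.75 × 1.27 = 0.7049 m³/s
w_6 = (5.13 − 3.43)/2 = 0.85 m; q_6 = 0.45 × 0.17 × 0.85 = 0.06503 m³/s
Q = Σ qᵢ = 1.446 m³/s
= 1.446 × 1000 = 1446 L/s

1450 L/s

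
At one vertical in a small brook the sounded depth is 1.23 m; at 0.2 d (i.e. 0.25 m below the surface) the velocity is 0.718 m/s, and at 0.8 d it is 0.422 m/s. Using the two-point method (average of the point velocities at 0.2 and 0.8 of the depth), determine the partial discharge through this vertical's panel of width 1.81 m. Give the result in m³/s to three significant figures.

v̄ = (0.718 + 0.422) / 2 = 0.5700 m/s
q = v̄ × d × w = 0.5700 × 1.23 × 1.81 = 1.269 m³/s

1.27 m³/s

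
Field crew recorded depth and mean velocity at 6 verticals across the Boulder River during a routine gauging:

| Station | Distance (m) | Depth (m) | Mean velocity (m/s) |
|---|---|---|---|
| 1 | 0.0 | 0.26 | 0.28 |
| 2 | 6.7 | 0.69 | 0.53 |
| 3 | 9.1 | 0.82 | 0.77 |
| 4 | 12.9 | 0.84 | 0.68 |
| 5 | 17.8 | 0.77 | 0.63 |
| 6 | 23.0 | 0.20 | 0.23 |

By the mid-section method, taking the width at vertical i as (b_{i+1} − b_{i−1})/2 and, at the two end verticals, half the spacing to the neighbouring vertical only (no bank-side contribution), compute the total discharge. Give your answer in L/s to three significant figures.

w_1 = (6.7 − 0.0)/2 = 3.35 m; q_1 = 0.28 × 0.26 × 3.35 = 0.2439 m³/s
w_2 = (9.1 − 0.0)/2 = 4.55 m; q_2 = 0.53 × 0.69 × 4.55 = 1.664 m³/s
w_3 = (12.9 − 6.7)/2 = 3.1 m; q_3 = 0.77 × 0.82 × 3.1 = 1.957 m³/s
w_4 = (17.8 − 9.1)/2 = 4.35 m; q_4 = 0.68 × 0.84 × 4.35 = 2.485 m³/s
w_5 = (23.0 − 12.9)/2 = 5.05 m; q_5 = 0.63 × 0.77 × 5.05 = 2.450 m³/s
w_6 = (23.0 − 17.8)/2 = 2.6 m; q_6 = 0.23 × 0.20 × 2.6 = 0.1196 m³/s
Q = Σ qᵢ = 8.919 m³/s
= 8.919 × 1000 = 8919 L/s

8920 L/s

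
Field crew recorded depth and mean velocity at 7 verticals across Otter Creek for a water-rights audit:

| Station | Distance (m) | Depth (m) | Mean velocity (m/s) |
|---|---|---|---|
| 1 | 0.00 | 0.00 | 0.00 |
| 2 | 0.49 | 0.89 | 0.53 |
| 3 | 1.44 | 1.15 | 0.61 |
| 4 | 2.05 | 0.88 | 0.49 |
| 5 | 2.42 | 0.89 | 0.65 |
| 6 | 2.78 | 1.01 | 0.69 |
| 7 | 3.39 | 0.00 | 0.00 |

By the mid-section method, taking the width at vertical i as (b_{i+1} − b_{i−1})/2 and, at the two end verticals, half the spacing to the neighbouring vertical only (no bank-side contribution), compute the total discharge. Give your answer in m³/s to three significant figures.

1.65 m³/s

w_2 = (1.44 − 0.00)/2 = 0.72 m; q_2 = 0.53 × 0.89 × 0.72 = 0.3396 m³/s
w_3 = (2.05 − 0.49)/2 = 0.78 m; q_3 = 0.61 × 1.15 × 0.78 = 0.5472 m³/s
w_4 = (2.42 − 1.44)/2 = 0.49 m; q_4 = 0.49 × 0.88 × 0.49 = 0.2113 m³/s
w_5 = (2.78 − 2.05)/2 = 0.365 m; q_5 = 0.65 × 0.89 × 0.365 = 0.2112 m³/s
w_6 = (3.39 − 2.42)/2 = 0.485 m; q_6 = 0.69 × 1.01 × 0.485 = 0.3380 m³/s
Stations 1, 7 contribute zero (depth or velocity is 0).
Q = Σ qᵢ = 1.647 m³/s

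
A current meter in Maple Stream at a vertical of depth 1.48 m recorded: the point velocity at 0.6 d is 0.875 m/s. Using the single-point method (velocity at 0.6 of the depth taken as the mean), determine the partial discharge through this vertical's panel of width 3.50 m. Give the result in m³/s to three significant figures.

4.53 m³/s

v̄ = v₀.₆ = 0.875 m/s
q = v̄ × d × w = 0.8750 × 1.48 × 3.50 = 4.533 m³/s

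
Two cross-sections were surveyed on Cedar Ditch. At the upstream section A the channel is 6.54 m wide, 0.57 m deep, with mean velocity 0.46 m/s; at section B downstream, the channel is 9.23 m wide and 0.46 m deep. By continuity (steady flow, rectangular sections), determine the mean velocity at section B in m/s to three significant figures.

0.404 m/s

Q = A₁V₁ = (6.54×0.57) × 0.46 = 1.715 m³/s
A₂ = 9.23 × 0.46 = 4.246 m²
V₂ = Q/A₂ = 1.715/4.246 = 0.4039 m/s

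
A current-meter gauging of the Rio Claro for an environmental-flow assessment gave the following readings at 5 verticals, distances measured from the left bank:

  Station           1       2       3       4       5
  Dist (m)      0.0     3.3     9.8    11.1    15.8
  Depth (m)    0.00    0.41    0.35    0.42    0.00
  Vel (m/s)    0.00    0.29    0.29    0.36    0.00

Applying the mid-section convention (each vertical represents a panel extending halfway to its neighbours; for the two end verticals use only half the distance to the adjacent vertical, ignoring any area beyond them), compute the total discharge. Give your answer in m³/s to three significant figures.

1.43 m³/s

w_2 = (9.8 − 0.0)/2 = 4.9 m; q_2 = 0.29 × 0.41 × 4.9 = 0.5826 m³/s
w_3 = (11.1 − 3.3)/2 = 3.9 m; q_3 = 0.29 × 0.35 × 3.9 = 0.3959 m³/s
w_4 = (15.8 − 9.8)/2 = 3 m; q_4 = 0.36 × 0.42 × 3 = 0.4536 m³/s
Stations 1, 5 contribute zero (depth or velocity is 0).
Q = Σ qᵢ = 1.432 m³/s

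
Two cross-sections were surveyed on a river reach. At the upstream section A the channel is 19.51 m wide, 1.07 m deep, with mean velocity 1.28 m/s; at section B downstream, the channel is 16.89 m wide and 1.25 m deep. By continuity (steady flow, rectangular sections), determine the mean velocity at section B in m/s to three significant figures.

Q = A₁V₁ = (19.51×1.07) × 1.28 = 26.72 m³/s
A₂ = 16.89 × 1.25 = 21.11 m²
V₂ = Q/A₂ = 26.72/21.11 = 1.266 m/s

1.27 m/s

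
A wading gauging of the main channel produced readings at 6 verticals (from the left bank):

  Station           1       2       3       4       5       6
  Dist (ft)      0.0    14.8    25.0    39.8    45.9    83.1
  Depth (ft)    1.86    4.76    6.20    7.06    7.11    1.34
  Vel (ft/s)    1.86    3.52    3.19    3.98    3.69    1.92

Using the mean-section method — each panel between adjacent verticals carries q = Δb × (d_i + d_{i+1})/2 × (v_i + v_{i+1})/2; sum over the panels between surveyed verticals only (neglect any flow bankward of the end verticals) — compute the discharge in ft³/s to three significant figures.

1280 ft³/s

Panel 1-2: Δb = 14.8 ft, d̄ = (1.86+4.76)/2 = 3.31, v̄ = (1.86+3.52)/2 = 2.69 → q = 14.8×3.31×2.69 = 131.8 ft³/s
Panel 2-3: Δb = 10.2 ft, d̄ = (4.76+6.20)/2 = 5.48, v̄ = (3.52+3.19)/2 = 3.355 → q = 10.2×5.48×3.355 = 187.5 ft³/s
Panel 3-4: Δb = 14.8 ft, d̄ = (6.20+7.06)/2 = 6.63, v̄ = (3.19+3.98)/2 = 3.585 → q = 14.8×6.63×3.585 = 351.8 ft³/s
Panel 4-5: Δb = 6.1 ft, d̄ = (7.06+7.11)/2 = 7.085, v̄ = (3.98+3.69)/2 = 3.835 → q = 6.1×7.085×3.835 = 165.7 ft³/s
Panel 5-6: Δb = 37.2 ft, d̄ = (7.11+1.34)/2 = 4.225, v̄ = (3.69+1.92)/2 = 2.805 → q = 37.2×4.225×2.805 = 440.9 ft³/s
Q = Σ q = 1278 ft³/s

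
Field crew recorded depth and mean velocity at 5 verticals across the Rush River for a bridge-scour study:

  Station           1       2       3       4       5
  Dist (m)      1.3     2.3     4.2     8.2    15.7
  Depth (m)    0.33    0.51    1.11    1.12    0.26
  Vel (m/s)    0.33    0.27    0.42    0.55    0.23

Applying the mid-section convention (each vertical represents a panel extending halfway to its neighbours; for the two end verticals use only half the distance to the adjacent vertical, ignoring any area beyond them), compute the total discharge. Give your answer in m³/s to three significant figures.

w_1 = (2.3 − 1.3)/2 = 0.5 m; q_1 = 0.33 × 0.33 × 0.5 = 0.05445 m³/s
w_2 = (4.2 − 1.3)/2 = 1.45 m; q_2 = 0.27 × 0.51 × 1.45 = 0.1997 m³/s
w_3 = (8.2 − 2.3)/2 = 2.95 m; q_3 = 0.42 × 1.11 × 2.95 = 1.375 m³/s
w_4 = (15.7 − 4.2)/2 = 5.75 m; q_4 = 0.55 × 1.12 × 5.75 = 3.542 m³/s
w_5 = (15.7 − 8.2)/2 = 3.75 m; q_5 = 0.23 × 0.26 × 3.75 = 0.2243 m³/s
Q = Σ qᵢ = 5.396 m³/s

5.40 m³/s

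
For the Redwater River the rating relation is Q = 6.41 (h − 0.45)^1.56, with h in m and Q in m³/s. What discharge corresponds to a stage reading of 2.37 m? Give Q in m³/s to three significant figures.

17.7 m³/s

Q = 6.41 × (2.37 − 0.45)^1.56 = 6.41 × 1.92^1.56 = 17.73 m³/s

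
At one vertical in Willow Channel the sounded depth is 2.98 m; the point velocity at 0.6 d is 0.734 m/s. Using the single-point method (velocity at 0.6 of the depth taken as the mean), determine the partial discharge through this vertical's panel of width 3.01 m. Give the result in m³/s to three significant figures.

v̄ = v₀.₆ = 0.734 m/s
q = v̄ × d × w = 0.7340 × 2.98 × 3.01 = 6.584 m³/s

6.58 m³/s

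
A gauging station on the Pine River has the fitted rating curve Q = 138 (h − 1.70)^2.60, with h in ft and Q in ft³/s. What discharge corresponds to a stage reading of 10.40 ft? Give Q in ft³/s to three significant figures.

Q = 138 × (10.40 − 1.70)^2.60 = 138 × 8.7^2.60 = 38250 ft³/s

38200 ft³/s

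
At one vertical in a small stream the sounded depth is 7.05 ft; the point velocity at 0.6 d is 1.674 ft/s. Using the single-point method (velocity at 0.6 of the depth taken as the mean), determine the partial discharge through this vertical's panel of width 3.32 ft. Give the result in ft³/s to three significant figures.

v̄ = v₀.₆ = 1.674 ft/s
q = v̄ × d × w = 1.674 × 7.05 × 3.32 = 39.18 ft³/s

39.2 ft³/s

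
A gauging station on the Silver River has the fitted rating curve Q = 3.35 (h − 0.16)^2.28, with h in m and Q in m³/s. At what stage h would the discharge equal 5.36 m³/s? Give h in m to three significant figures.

1.39 m

h − h₀ = (Q/C)^(1/b) = (5.36/3.35)^(1/2.28) = 1.229 m
h = 0.16 + 1.229 = 1.389 m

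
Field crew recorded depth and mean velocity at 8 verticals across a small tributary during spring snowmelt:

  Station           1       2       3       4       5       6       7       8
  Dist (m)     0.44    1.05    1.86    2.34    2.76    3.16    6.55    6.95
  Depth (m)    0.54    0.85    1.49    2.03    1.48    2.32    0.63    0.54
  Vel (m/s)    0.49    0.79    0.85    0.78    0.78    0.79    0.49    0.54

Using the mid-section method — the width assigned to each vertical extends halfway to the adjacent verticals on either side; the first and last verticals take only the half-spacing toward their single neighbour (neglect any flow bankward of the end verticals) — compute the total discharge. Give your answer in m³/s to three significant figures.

6.68 m³/s

w_1 = (1.05 − 0.44)/2 = 0.305 m; q_1 = 0.49 × 0.54 × 0.305 = 0.08070 m³/s
w_2 = (1.86 − 0.44)/2 = 0.71 m; q_2 = 0.79 × 0.85 × 0.71 = 0.4768 m³/s
w_3 = (2.34 − 1.05)/2 = 0.645 m; q_3 = 0.85 × 1.49 × 0.645 = 0.8169 m³/s
w_4 = (2.76 − 1.86)/2 = 0.45 m; q_4 = 0.78 × 2.03 × 0.45 = 0.7125 m³/s
w_5 = (3.16 − 2.34)/2 = 0.41 m; q_5 = 0.78 × 1.48 × 0.41 = 0.4733 m³/s
w_6 = (6.55 − 2.76)/2 = 1.895 m; q_6 = 0.79 × 2.32 × 1.895 = 3.473 m³/s
w_7 = (6.95 − 3.16)/2 = 1.895 m; q_7 = 0.49 × 0.63 × 1.895 = 0.5850 m³/s
w_8 = (6.95 − 6.55)/2 = 0.2 m; q_8 = 0.54 × 0.54 × 0.2 = 0.05832 m³/s
Q = Σ qᵢ = 6.677 m³/s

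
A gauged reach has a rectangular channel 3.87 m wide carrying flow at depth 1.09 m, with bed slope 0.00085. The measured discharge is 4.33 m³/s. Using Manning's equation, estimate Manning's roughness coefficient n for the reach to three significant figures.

0.0223

A = b·y = 3.87 × 1.09 = 4.218 m²
P = b + 2y = 3.87 + 2×1.09 = 6.050 m
R = A/P = 4.218/6.050 = 0.6972 m
n = (1/Q)·A·R^(2/3)·S^(1/2) = (1/4.33) × 4.218 × 0.7863 × 0.02915 = 0.02233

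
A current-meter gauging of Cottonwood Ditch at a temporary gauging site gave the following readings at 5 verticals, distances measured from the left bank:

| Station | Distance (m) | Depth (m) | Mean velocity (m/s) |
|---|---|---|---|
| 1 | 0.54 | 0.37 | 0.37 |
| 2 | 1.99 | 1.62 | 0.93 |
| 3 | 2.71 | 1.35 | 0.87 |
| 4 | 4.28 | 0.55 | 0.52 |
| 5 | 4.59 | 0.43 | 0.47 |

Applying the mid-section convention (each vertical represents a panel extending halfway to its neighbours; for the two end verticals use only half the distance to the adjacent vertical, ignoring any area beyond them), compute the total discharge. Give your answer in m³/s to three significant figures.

w_1 = (1.99 − 0.54)/2 = 0.725 m; q_1 = 0.37 × 0.37 × 0.725 = 0.09925 m³/s
w_2 = (2.71 − 0.54)/2 = 1.085 m; q_2 = 0.93 × 1.62 × 1.085 = 1.635 m³/s
w_3 = (4.28 − 1.99)/2 = 1.145 m; q_3 = 0.87 × 1.35 × 1.145 = 1.345 m³/s
w_4 = (4.59 − 2.71)/2 = 0.94 m; q_4 = 0.52 × 0.55 × 0.94 = 0.2688 m³/s
w_5 = (4.59 − 4.28)/2 = 0.155 m; q_5 = 0.47 × 0.43 × 0.155 = 0.03133 m³/s
Q = Σ qᵢ = 3.379 m³/s

3.38 m³/s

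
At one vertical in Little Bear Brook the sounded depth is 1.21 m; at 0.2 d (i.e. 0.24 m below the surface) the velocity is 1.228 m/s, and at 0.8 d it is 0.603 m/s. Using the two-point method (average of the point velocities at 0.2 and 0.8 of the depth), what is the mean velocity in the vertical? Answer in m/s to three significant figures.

v̄ = (1.228 + 0.603) / 2 = 0.9155 m/s

0.916 m/s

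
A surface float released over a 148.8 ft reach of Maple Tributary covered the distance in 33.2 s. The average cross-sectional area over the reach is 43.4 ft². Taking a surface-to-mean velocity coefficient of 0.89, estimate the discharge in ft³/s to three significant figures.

173 ft³/s

v_surface = L / t̄ = 148.8 / 33.2 = 4.482 ft/s
v_mean = 0.89 × 4.482 = 3.989 ft/s
Q = A × v_mean = 43.4 × 3.989 = 173.1 ft³/s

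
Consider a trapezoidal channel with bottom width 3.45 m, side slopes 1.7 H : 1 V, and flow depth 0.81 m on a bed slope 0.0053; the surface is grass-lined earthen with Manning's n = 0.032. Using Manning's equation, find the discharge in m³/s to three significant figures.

6.25 m³/s

A = (b + z·y)·y = (3.45 + 1.7×0.81)×0.81 = 3.910 m²
P = b + 2y√(1+z²) = 3.45 + 2×0.81×√(1+1.7²) = 6.645 m
R = A/P = 3.910/6.645 = 0.5884 m
Q = (1/n)·A·R^(2/3)·S^(1/2) = (1/0.032) × 3.910 × 0.5884^(2/3) × 0.0053^(1/2) = 6.246 m³/s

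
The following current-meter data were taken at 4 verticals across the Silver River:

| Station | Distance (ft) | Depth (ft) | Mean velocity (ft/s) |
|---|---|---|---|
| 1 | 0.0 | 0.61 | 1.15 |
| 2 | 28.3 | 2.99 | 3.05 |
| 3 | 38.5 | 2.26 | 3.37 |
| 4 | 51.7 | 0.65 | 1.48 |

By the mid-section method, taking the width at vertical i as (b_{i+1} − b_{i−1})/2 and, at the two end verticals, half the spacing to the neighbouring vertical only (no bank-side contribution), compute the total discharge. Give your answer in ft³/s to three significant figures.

w_1 = (28.3 − 0.0)/2 = 14.15 ft; q_1 = 1.15 × 0.61 × 14.15 = 9.926 ft³/s
w_2 = (38.5 − 0.0)/2 = 19.25 ft; q_2 = 3.05 × 2.99 × 19.25 = 175.6 ft³/s
w_3 = (51.7 − 28.3)/2 = 11.7 ft; q_3 = 3.37 × 2.26 × 11.7 = 89.11 ft³/s
w_4 = (51.7 − 38.5)/2 = 6.6 ft; q_4 = 1.48 × 0.65 × 6.6 = 6.349 ft³/s
Q = Σ qᵢ = 280.9 ft³/s

281 ft³/s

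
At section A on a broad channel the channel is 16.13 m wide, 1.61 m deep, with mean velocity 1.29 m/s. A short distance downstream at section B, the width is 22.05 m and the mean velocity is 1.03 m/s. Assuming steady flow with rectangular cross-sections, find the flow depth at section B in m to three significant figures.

1.48 m

Q = A₁V₁ = (16.13×1.61) × 1.29 = 33.50 m³/s
d₂ = Q/(b₂ V₂) = 33.50/(22.05×1.03) = 1.475 m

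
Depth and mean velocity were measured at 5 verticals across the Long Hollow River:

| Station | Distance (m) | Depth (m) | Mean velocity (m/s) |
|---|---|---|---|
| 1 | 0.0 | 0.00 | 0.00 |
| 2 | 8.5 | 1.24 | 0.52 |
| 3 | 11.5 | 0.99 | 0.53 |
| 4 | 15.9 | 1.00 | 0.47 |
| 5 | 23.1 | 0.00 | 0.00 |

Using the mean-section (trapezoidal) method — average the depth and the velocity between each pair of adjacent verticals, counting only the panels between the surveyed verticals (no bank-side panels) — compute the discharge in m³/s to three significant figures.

Panel 1-2: Δb = 8.5 m, d̄ = (0.00+1.24)/2 = 0.62, v̄ = (0.00+0.52)/2 = 0.26 → q = 8.5×0.62×0.26 = 1.370 m³/s
Panel 2-3: Δb = 3 m, d̄ = (1.24+0.99)/2 = 1.115, v̄ = (0.52+0.53)/2 = 0.525 → q = 3×1.115×0.525 = 1.756 m³/s
Panel 3-4: Δb = 4.4 m, d̄ = (0.99+1.00)/2 = 0.995, v̄ = (0.53+0.47)/2 = 0.5 → q = 4.4×0.995×0.5 = 2.189 m³/s
Panel 4-5: Δb = 7.2 m, d̄ = (1.00+0.00)/2 = 0.5, v̄ = (0.47+0.00)/2 = 0.235 → q = 7.2×0.5×0.235 = 0.8460 m³/s
Q = Σ q = 6.161 m³/s

6.16 m³/s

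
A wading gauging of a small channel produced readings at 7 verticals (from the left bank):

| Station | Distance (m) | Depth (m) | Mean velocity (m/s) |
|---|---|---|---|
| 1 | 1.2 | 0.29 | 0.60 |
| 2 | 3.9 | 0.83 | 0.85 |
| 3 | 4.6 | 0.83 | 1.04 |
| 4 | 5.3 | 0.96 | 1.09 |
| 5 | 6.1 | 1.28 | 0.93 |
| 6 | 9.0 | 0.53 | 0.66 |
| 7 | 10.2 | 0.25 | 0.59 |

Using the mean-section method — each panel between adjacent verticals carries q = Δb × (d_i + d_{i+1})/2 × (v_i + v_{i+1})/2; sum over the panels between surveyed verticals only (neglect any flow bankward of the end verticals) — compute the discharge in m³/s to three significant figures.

Panel 1-2: Δb = 2.7 m, d̄ = (0.29+0.83)/2 = 0.56, v̄ = (0.60+0.85)/2 = 0.725 → q = 2.7×0.56×0.725 = 1.096 m³/s
Panel 2-3: Δb = 0.7 m, d̄ = (0.83+0.83)/2 = 0.83, v̄ = (0.85+1.04)/2 = 0.945 → q = 0.7×0.83×0.945 = 0.5490 m³/s
Panel 3-4: Δb = 0.7 m, d̄ = (0.83+0.96)/2 = 0.895, v̄ = (1.04+1.09)/2 = 1.065 → q = 0.7×0.895×1.065 = 0.6672 m³/s
Panel 4-5: Δb = 0.8 m, d̄ = (0.96+1.28)/2 = 1.12, v̄ = (1.09+0.93)/2 = 1.01 → q = 0.8×1.12×1.01 = 0.9050 m³/s
Panel 5-6: Δb = 2.9 m, d̄ = (1.28+0.53)/2 = 0.905, v̄ = (0.93+0.66)/2 = 0.795 → q = 2.9×0.905×0.795 = 2.086 m³/s
Panel 6-7: Δb = 1.2 m, d̄ = (0.53+0.25)/2 = 0.39, v̄ = (0.66+0.59)/2 = 0.625 → q = 1.2×0.39×0.625 = 0.2925 m³/s
Q = Σ q = 5.596 m³/s

5.60 m³/s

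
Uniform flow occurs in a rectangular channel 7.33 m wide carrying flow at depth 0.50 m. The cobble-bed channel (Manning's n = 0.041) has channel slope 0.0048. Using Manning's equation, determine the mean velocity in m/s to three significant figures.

A = b·y = 7.33 × 0.50 = 3.665 m²
P = b + 2y = 7.33 + 2×0.50 = 8.330 m
R = A/P = 3.665/8.330 = 0.4400 m
Q = (1/n)·A·R^(2/3)·S^(1/2) = (1/0.041) × 3.665 × 0.4400^(2/3) × 0.0048^(1/2) = 3.583 m³/s
V = Q/A = 3.583/3.665 = 0.9775 m/s

0.978 m/s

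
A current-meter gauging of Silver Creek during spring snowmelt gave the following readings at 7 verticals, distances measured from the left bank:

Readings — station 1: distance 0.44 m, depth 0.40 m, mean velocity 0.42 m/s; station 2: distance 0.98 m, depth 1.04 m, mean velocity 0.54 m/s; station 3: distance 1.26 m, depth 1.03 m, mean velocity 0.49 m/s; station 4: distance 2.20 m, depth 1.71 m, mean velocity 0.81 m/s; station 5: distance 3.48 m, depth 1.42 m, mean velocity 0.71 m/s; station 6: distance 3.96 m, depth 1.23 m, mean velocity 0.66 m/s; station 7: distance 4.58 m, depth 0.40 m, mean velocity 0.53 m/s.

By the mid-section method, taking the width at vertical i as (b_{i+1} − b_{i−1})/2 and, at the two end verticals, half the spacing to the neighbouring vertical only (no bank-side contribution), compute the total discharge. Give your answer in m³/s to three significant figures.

3.52 m³/s

w_1 = (0.98 − 0.44)/2 = 0.27 m; q_1 = 0.42 × 0.40 × 0.27 = 0.04536 m³/s
w_2 = (1.26 − 0.44)/2 = 0.41 m; q_2 = 0.54 × 1.04 × 0.41 = 0.2303 m³/s
w_3 = (2.20 − 0.98)/2 = 0.61 m; q_3 = 0.49 × 1.03 × 0.61 = 0.3079 m³/s
w_4 = (3.48 − 1.26)/2 = 1.11 m; q_4 = 0.81 × 1.71 × 1.11 = 1.537 m³/s
w_5 = (3.96 − 2.20)/2 = 0.88 m; q_5 = 0.71 × 1.42 × 0.88 = 0.8872 m³/s
w_6 = (4.58 − 3.48)/2 = 0.55 m; q_6 = 0.66 × 1.23 × 0.55 = 0.4465 m³/s
w_7 = (4.58 − 3.96)/2 = 0.31 m; q_7 = 0.53 × 0.40 × 0.31 = 0.06572 m³/s
Q = Σ qᵢ = 3.520 m³/s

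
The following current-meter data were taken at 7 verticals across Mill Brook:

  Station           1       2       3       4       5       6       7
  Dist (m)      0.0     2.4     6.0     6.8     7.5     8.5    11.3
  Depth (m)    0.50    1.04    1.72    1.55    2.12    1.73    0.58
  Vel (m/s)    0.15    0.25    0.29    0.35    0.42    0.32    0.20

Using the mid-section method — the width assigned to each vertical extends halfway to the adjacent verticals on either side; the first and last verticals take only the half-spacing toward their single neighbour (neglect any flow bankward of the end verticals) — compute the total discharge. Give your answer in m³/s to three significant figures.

4.35 m³/s

w_1 = (2.4 − 0.0)/2 = 1.2 m; q_1 = 0.15 × 0.50 × 1.2 = 0.09000 m³/s
w_2 = (6.0 − 0.0)/2 = 3 m; q_2 = 0.25 × 1.04 × 3 = 0.7800 m³/s
w_3 = (6.8 − 2.4)/2 = 2.2 m; q_3 = 0.29 × 1.72 × 2.2 = 1.097 m³/s
w_4 = (7.5 − 6.0)/2 = 0.75 m; q_4 = 0.35 × 1.55 × 0.75 = 0.4069 m³/s
w_5 = (8.5 − 6.8)/2 = 0.85 m; q_5 = 0.42 × 2.12 × 0.85 = 0.7568 m³/s
w_6 = (11.3 − 7.5)/2 = 1.9 m; q_6 = 0.32 × 1.73 × 1.9 = 1.052 m³/s
w_7 = (11.3 − 8.5)/2 = 1.4 m; q_7 = 0.20 × 0.58 × 1.4 = 0.1624 m³/s
Q = Σ qᵢ = 4.345 m³/s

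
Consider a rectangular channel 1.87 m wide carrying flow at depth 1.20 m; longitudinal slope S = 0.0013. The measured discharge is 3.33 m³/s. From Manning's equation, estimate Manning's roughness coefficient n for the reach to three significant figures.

A = b·y = 1.87 × 1.20 = 2.244 m²
P = b + 2y = 1.87 + 2×1.20 = 4.270 m
R = A/P = 2.244/4.270 = 0.5255 m
n = (1/Q)·A·R^(2/3)·S^(1/2) = (1/3.33) × 2.244 × 0.6512 × 0.03606 = 0.01582

0.0158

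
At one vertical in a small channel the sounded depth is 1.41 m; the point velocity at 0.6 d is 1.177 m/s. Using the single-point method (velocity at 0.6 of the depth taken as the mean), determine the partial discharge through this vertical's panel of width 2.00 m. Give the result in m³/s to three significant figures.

3.32 m³/s

v̄ = v₀.₆ = 1.177 m/s
q = v̄ × d × w = 1.177 × 1.41 × 2.00 = 3.319 m³/s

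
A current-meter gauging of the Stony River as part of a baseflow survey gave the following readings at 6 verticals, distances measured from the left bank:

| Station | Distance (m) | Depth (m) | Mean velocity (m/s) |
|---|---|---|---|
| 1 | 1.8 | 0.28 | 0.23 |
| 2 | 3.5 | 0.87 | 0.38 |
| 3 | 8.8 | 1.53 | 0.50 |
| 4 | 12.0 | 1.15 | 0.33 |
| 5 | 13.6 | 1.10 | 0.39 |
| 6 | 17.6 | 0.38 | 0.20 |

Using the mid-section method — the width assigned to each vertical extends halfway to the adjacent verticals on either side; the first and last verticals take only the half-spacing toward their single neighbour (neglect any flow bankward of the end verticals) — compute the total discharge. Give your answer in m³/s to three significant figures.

6.73 m³/s

w_1 = (3.5 − 1.8)/2 = 0.85 m; q_1 = 0.23 × 0.28 × 0.85 = 0.05474 m³/s
w_2 = (8.8 − 1.8)/2 = 3.5 m; q_2 = 0.38 × 0.87 × 3.5 = 1.157 m³/s
w_3 = (12.0 − 3.5)/2 = 4.25 m; q_3 = 0.50 × 1.53 × 4.25 = 3.251 m³/s
w_4 = (13.6 − 8.8)/2 = 2.4 m; q_4 = 0.33 × 1.15 × 2.4 = 0.9108 m³/s
w_5 = (17.6 − 12.0)/2 = 2.8 m; q_5 = 0.39 × 1.10 × 2.8 = 1.201 m³/s
w_6 = (17.6 − 13.6)/2 = 2 m; q_6 = 0.20 × 0.38 × 2 = 0.1520 m³/s
Q = Σ qᵢ = 6.727 m³/s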